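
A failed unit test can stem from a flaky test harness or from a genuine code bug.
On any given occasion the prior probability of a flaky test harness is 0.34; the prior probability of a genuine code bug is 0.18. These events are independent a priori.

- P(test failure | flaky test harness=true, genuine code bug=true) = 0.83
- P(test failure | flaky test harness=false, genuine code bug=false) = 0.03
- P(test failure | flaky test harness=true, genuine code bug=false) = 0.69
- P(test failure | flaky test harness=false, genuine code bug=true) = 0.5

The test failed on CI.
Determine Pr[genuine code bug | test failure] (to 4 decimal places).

P(test failure) = 0.03*0.66*0.82 + 0.5*0.66*0.18 + 0.69*0.34*0.82 + 0.83*0.34*0.18 = 0.016236 + 0.059400 + 0.192372 + 0.050796 = 0.318804
Of this, 0.110196 comes from 0.059400 + 0.050796 (the genuine code bug=true cases).
So P(genuine code bug | test failure) = 0.110196/0.318804 ≈ 0.3457.

Pr[genuine code bug | test failure] ≈ 0.3457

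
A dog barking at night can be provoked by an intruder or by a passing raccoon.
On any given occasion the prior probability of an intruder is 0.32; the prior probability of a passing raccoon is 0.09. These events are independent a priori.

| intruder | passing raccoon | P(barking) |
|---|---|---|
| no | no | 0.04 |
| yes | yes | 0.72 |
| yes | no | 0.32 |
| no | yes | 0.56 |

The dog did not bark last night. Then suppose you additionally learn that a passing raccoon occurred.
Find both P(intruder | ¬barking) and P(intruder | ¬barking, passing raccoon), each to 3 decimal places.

P(intruder | ¬barking) ≈ 0.249; P(intruder | ¬barking, passing raccoon) ≈ 0.230

By total probability over the 4 (intruder, passing raccoon) configurations:
  P(¬barking) = 0.96*0.68*0.91 + 0.44*0.68*0.09 + 0.68*0.32*0.91 + 0.28*0.32*0.09
        = 0.594048 + 0.026928 + 0.198016 + 0.008064 = 0.827056
Configurations with intruder contribute 0.206080, so
  P(intruder | ¬barking) = 0.206080 / 0.827056 ≈ 0.249

Now also conditioning on passing raccoon=true:
Weight on intruder=true, given the evidence: 0.28×0.32 = 0.089600
Normalizer over all consistent configurations: 0.44×0.68 + 0.28×0.32 = 0.388800
P(intruder | ¬barking, passing raccoon) = 0.089600/0.388800 ≈ 0.230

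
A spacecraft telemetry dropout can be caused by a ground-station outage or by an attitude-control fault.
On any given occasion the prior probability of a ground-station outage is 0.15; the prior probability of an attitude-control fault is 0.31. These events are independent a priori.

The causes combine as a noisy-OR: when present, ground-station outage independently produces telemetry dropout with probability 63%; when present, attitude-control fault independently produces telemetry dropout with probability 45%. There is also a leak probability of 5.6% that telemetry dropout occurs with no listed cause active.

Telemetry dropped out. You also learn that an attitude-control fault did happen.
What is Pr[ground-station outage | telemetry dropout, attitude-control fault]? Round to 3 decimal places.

Pr[ground-station outage | telemetry dropout, attitude-control fault] ≈ 0.229

Under noisy-OR, P(telemetry dropout | causes) = 1 − (1−0.056)·∏(1−qᵢ) over the active causes.
For the numerator, keep only ground-station outage=true terms: 0.807896·0.15 = 0.121184
Normalizer over all consistent configurations: 0.4808·0.85 + 0.807896·0.15 = 0.529864
Posterior = 0.121184 / 0.529864 ≈ 0.229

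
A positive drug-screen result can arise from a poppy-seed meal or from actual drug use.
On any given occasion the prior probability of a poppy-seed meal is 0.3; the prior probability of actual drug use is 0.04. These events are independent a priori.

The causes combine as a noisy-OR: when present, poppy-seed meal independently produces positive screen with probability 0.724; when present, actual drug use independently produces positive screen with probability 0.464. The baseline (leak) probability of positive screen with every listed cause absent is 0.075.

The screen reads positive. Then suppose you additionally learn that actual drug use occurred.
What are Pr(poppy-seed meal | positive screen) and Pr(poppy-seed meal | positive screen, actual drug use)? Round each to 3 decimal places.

Pr(poppy-seed meal | positive screen) ≈ 0.777; Pr(poppy-seed meal | positive screen, actual drug use) ≈ 0.423

Under noisy-OR, P(positive screen | causes) = 1 − (1−0.075)·∏(1−qᵢ) over the active causes.
P(positive screen) = 0.075·0.7·0.96 + 0.5042·0.7·0.04 + 0.7447·0.3·0.96 + 0.863159·0.3·0.04 = 0.050400 + 0.014118 + 0.214474 + 0.010358 = 0.289350
Restricting to configurations with poppy-seed meal present: 0.214474 + 0.010358 = 0.224832.
Hence the posterior is 0.224832/0.289350 ≈ 0.777.

With the extra evidence:
By total probability over both values of poppy-seed meal:
  P(positive screen | actual drug use) = 0.5042·0.7 + 0.863159·0.3
        = 0.352940 + 0.258948 = 0.611888
Configurations with poppy-seed meal contribute 0.258948, so
  P(poppy-seed meal | positive screen, actual drug use) = 0.258948 / 0.611888 ≈ 0.423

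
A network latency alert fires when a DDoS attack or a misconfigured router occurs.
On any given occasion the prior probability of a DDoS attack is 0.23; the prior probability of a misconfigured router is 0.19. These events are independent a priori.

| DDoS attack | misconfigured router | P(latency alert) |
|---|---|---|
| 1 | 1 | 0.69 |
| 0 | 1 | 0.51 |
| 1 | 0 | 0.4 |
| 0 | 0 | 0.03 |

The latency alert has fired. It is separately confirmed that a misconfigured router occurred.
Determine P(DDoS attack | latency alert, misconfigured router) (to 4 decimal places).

For the numerator, keep only DDoS attack=true terms: 0.69×0.23 = 0.158700
Denominator P(latency alert | misconfigured router): 0.51×0.77 + 0.69×0.23 = 0.551400
Posterior = 0.158700 / 0.551400 ≈ 0.2878

P(DDoS attack | latency alert, misconfigured router) ≈ 0.2878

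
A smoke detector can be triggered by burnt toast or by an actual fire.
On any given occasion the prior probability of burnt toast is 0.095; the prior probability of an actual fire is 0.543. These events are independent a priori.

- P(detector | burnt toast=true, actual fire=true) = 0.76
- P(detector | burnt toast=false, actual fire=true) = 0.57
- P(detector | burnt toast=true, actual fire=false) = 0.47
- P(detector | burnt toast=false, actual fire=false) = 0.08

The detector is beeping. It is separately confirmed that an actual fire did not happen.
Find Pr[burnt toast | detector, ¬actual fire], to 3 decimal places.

Pr[burnt toast | detector, ¬actual fire] ≈ 0.381

By total probability over both values of burnt toast:
  P(detector | ¬actual fire) = 0.08*0.905 + 0.47*0.095
        = 0.072400 + 0.044650 = 0.117050
Configurations with burnt toast contribute 0.044650, so
  P(burnt toast | detector, ¬actual fire) = 0.044650 / 0.117050 ≈ 0.381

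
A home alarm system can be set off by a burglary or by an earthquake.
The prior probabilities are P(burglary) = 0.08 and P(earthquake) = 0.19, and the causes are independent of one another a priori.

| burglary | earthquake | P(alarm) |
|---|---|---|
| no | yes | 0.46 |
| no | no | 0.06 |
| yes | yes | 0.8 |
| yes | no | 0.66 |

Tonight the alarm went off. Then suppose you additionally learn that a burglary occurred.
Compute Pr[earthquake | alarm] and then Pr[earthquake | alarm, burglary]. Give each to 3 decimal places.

Pr[earthquake | alarm] ≈ 0.514; Pr[earthquake | alarm, burglary] ≈ 0.221

Numerator (weight on configurations with earthquake): 0.080408 + 0.012160 = 0.092568
Denominator P(alarm): 0.06*0.92*0.81 + 0.46*0.92*0.19 + 0.66*0.08*0.81 + 0.8*0.08*0.19 = 0.180048
Posterior = 0.092568 / 0.180048 ≈ 0.514

With the extra evidence:
Weight on earthquake=true, given the evidence: 0.8·0.19 = 0.152000
The normalizing constant is 0.66·0.81 + 0.8·0.19 = 0.686600
P(earthquake | alarm, burglary) = 0.152000/0.686600 ≈ 0.221
This is intercausal reasoning (explaining away): once burglary accounts for the alarm, earthquake becomes less likely.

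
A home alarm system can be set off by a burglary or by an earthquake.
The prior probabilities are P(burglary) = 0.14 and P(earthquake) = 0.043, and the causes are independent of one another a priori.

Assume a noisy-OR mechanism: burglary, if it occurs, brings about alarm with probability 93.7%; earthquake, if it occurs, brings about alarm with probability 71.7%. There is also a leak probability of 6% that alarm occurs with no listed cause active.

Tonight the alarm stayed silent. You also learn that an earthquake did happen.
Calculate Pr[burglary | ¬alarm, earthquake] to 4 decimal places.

Under noisy-OR, P(alarm | causes) = 1 − (1−0.06)·∏(1−qᵢ) over the active causes.
Sum P(¬alarm|·) weighted by the priors over both values of burglary:
  P(¬alarm | earthquake) = 0.26602×0.86 + 0.016759×0.14
        = 0.228777 + 0.002346 = 0.231123
Configurations with burglary contribute 0.002346, so
  P(burglary | ¬alarm, earthquake) = 0.002346 / 0.231123 ≈ 0.0102

Pr[burglary | ¬alarm, earthquake] ≈ 0.0102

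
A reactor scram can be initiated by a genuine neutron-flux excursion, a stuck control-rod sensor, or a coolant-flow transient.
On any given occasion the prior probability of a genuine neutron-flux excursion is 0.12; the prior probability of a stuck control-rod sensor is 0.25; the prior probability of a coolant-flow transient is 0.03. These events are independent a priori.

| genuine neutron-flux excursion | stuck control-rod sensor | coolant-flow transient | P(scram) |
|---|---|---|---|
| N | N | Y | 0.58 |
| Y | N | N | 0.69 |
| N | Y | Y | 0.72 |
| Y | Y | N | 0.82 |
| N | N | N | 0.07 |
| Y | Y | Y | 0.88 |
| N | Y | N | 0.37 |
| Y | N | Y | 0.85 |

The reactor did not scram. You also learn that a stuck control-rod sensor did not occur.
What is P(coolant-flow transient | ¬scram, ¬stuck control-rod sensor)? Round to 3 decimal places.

By total probability over the 4 (genuine neutron-flux excursion, coolant-flow transient) configurations:
  P(¬scram | ¬stuck control-rod sensor) = 0.93·0.88·0.97 + 0.42·0.88·0.03 + 0.31·0.12·0.97 + 0.15·0.12·0.03
        = 0.793848 + 0.011088 + 0.036084 + 0.000540 = 0.841560
Keeping only the coolant-flow transient-present terms gives 0.011628, so
  P(coolant-flow transient | ¬scram, ¬stuck control-rod sensor) = 0.011628 / 0.841560 ≈ 0.014

P(coolant-flow transient | ¬scram, ¬stuck control-rod sensor) ≈ 0.014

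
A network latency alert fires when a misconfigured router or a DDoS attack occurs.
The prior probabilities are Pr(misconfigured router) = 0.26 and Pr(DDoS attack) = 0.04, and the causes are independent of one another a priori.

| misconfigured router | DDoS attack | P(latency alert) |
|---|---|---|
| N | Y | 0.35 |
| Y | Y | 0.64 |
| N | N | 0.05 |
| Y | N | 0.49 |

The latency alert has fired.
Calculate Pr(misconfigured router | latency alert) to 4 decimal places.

By total probability over the 4 (misconfigured router, DDoS attack) configurations:
  P(latency alert) = 0.05×0.74×0.96 + 0.35×0.74×0.04 + 0.49×0.26×0.96 + 0.64×0.26×0.04
        = 0.035520 + 0.010360 + 0.122304 + 0.006656 = 0.174840
Keeping only the misconfigured router-present terms gives 0.128960, so
  P(misconfigured router | latency alert) = 0.128960 / 0.174840 ≈ 0.7376

Pr(misconfigured router | latency alert) ≈ 0.7376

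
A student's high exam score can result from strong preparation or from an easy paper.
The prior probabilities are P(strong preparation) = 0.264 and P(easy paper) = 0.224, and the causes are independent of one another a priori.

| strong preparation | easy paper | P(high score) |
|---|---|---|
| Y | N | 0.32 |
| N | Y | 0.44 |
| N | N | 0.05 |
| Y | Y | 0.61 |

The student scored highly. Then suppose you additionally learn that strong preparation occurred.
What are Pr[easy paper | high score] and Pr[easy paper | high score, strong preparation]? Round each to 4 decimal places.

Pr[easy paper | high score] ≈ 0.5358; Pr[easy paper | high score, strong preparation] ≈ 0.3549

By total probability over the 4 (strong preparation, easy paper) configurations:
  P(high score) = 0.05·0.736·0.776 + 0.44·0.736·0.224 + 0.32·0.264·0.776 + 0.61·0.264·0.224
        = 0.028557 + 0.072540 + 0.065556 + 0.036073 = 0.202726
Configurations with easy paper contribute 0.108613, so
  P(easy paper | high score) = 0.108613 / 0.202726 ≈ 0.5358

Now condition on the additional information:
For the numerator, keep only easy paper=true terms: 0.61*0.224 = 0.136640
Normalizer over all consistent configurations: 0.32*0.776 + 0.61*0.224 = 0.384960
P(easy paper | high score, strong preparation) = 0.136640/0.384960 ≈ 0.3549
The drop from 0.5358 to 0.3549 is the explaining-away (discounting) effect.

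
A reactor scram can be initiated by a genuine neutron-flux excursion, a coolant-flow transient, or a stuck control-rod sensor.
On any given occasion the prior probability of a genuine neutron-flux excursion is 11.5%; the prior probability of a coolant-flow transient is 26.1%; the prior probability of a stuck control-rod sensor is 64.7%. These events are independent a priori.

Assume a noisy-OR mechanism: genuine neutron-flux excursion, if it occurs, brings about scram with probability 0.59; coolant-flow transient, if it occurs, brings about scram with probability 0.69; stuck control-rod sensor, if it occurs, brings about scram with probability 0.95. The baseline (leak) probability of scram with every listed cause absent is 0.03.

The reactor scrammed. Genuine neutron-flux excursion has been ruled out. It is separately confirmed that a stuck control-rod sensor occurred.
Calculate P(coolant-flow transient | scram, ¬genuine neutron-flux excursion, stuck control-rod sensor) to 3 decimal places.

P(coolant-flow transient | scram, ¬genuine neutron-flux excursion, stuck control-rod sensor) ≈ 0.268

Under noisy-OR, P(scram | causes) = 1 − (1−0.03)·∏(1−qᵢ) over the active causes.
Sum P(scram|·) weighted by the priors over both values of coolant-flow transient:
  P(scram | ¬genuine neutron-flux excursion, stuck control-rod sensor) = 0.9515*0.739 + 0.984965*0.261
        = 0.703159 + 0.257076 = 0.960235
The terms with coolant-flow transient present sum to 0.257076, so
  P(coolant-flow transient | scram, ¬genuine neutron-flux excursion, stuck control-rod sensor) = 0.257076 / 0.960235 ≈ 0.268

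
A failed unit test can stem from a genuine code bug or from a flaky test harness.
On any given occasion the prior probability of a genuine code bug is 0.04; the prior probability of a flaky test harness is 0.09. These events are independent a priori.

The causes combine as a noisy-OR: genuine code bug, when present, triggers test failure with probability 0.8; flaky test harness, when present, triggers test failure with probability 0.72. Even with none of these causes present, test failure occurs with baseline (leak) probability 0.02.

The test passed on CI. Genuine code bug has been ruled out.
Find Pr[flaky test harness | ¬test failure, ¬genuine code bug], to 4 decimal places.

Under noisy-OR, P(test failure | causes) = 1 − (1−0.02)·∏(1−qᵢ) over the active causes.
Numerator (weight on configurations with flaky test harness): 0.2744·0.09 = 0.024696
Normalizer over all consistent configurations: 0.98·0.91 + 0.2744·0.09 = 0.916496
P(flaky test harness | ¬test failure, ¬genuine code bug) = 0.024696/0.916496 ≈ 0.0269

Pr[flaky test harness | ¬test failure, ¬genuine code bug] ≈ 0.0269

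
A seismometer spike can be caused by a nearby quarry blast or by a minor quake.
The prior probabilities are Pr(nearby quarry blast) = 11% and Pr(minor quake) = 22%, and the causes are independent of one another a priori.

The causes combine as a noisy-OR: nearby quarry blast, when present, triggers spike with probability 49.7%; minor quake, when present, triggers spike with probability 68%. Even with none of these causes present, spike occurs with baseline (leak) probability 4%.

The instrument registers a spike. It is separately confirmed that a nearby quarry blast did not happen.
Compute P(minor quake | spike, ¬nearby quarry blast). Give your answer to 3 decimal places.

Under noisy-OR, P(spike | causes) = 1 − (1−0.04)·∏(1−qᵢ) over the active causes.
By total probability over both values of minor quake:
  P(spike | ¬nearby quarry blast) = 0.04*0.78 + 0.6928*0.22
        = 0.031200 + 0.152416 = 0.183616
The terms with minor quake present sum to 0.152416, so
  P(minor quake | spike, ¬nearby quarry blast) = 0.152416 / 0.183616 ≈ 0.830

P(minor quake | spike, ¬nearby quarry blast) ≈ 0.830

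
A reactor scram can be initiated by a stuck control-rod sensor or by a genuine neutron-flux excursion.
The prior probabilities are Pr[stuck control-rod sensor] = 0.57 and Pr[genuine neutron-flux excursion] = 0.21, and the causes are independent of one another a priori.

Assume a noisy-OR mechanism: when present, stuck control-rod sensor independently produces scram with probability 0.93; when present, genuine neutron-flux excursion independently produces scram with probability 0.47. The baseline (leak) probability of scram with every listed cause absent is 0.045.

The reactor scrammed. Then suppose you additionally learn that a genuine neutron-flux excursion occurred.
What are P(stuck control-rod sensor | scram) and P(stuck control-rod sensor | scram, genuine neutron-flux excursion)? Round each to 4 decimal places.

P(stuck control-rod sensor | scram) ≈ 0.8995; P(stuck control-rod sensor | scram, genuine neutron-flux excursion) ≈ 0.7214

Under noisy-OR, P(scram | causes) = 1 − (1−0.045)·∏(1−qᵢ) over the active causes.
P(scram) = 0.045×0.43×0.79 + 0.49385×0.43×0.21 + 0.93315×0.57×0.79 + 0.96457×0.57×0.21 = 0.015286 + 0.044595 + 0.420197 + 0.115459 = 0.595537
Of this, 0.535656 comes from 0.420197 + 0.115459 (the stuck control-rod sensor=true cases).
So P(stuck control-rod sensor | scram) = 0.535656/0.595537 ≈ 0.8995.

Now condition on the additional information:
By total probability over both values of stuck control-rod sensor:
  P(scram | genuine neutron-flux excursion) = 0.49385*0.43 + 0.96457*0.57
        = 0.212356 + 0.549805 = 0.762161
Configurations with stuck control-rod sensor contribute 0.549805, so
  P(stuck control-rod sensor | scram, genuine neutron-flux excursion) = 0.549805 / 0.762161 ≈ 0.7214
Conditioning on genuine neutron-flux excursion lowers the posterior on stuck control-rod sensor: the classic explaining-away effect in a common-effect structure.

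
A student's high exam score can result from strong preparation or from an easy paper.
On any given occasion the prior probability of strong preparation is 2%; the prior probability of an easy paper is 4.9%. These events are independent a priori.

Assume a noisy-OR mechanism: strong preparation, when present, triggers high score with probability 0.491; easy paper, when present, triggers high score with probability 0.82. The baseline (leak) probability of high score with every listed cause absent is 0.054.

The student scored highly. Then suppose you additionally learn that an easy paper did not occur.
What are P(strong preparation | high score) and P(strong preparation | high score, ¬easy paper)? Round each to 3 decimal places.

P(strong preparation | high score) ≈ 0.107; P(strong preparation | high score, ¬easy paper) ≈ 0.164

Under noisy-OR, P(high score | causes) = 1 − (1−0.054)·∏(1−qᵢ) over the active causes.
For the numerator, keep only strong preparation=true terms: 0.009862 + 0.000895 = 0.010757
Denominator P(high score): 0.054*0.98*0.951 + 0.82972*0.98*0.049 + 0.518486*0.02*0.951 + 0.913327*0.02*0.049 = 0.100927
Posterior = 0.010757 / 0.100927 ≈ 0.107

With the extra evidence:
P(high score | ¬easy paper) = 0.054×0.98 + 0.518486×0.02 = 0.052920 + 0.010370 = 0.063290
Of this, 0.010370 comes from 0.518486×0.02 (the strong preparation=true cases).
Hence the posterior is 0.010370/0.063290 ≈ 0.164.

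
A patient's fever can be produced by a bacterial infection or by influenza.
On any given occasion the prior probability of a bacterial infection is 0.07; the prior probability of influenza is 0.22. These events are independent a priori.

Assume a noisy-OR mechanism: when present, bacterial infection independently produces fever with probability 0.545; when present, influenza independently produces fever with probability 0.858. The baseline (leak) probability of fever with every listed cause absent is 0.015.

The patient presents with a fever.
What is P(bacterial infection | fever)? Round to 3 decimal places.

P(bacterial infection | fever) ≈ 0.193

Under noisy-OR, P(fever | causes) = 1 − (1−0.015)·∏(1−qᵢ) over the active causes.
P(fever) = 0.015×0.93×0.78 + 0.86013×0.93×0.22 + 0.551825×0.07×0.78 + 0.936359×0.07×0.22 = 0.010881 + 0.175983 + 0.030130 + 0.014420 = 0.231414
The bacterial infection-present share is 0.030130 + 0.014420 = 0.044550.
Hence the posterior is 0.044550/0.231414 ≈ 0.193.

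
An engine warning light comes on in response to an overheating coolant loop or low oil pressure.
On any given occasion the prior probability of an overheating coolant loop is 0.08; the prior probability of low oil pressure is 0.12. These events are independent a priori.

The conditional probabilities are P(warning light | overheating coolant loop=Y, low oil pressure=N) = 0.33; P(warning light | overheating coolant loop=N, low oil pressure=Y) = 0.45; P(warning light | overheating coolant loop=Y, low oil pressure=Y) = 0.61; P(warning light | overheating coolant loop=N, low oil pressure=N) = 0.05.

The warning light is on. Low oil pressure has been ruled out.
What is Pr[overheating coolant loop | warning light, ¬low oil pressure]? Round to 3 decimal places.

Pr[overheating coolant loop | warning light, ¬low oil pressure] ≈ 0.365

Weight on overheating coolant loop=true, given the evidence: 0.33*0.08 = 0.026400
The normalizing constant is 0.05*0.92 + 0.33*0.08 = 0.072400
P(overheating coolant loop | warning light, ¬low oil pressure) = 0.026400/0.072400 ≈ 0.365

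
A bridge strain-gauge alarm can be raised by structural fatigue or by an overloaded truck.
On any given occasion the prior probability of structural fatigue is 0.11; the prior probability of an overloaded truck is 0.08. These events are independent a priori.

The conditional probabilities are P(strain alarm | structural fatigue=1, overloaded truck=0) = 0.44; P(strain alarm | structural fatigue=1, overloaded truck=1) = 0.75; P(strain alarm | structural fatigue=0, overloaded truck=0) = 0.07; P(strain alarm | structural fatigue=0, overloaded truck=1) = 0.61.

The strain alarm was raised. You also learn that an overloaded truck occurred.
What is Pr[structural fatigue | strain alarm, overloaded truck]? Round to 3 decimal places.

Pr[structural fatigue | strain alarm, overloaded truck] ≈ 0.132

Sum P(strain alarm|·) weighted by the priors over both values of structural fatigue:
  P(strain alarm | overloaded truck) = 0.61·0.89 + 0.75·0.11
        = 0.542900 + 0.082500 = 0.625400
Configurations with structural fatigue contribute 0.082500, so
  P(structural fatigue | strain alarm, overloaded truck) = 0.082500 / 0.625400 ≈ 0.132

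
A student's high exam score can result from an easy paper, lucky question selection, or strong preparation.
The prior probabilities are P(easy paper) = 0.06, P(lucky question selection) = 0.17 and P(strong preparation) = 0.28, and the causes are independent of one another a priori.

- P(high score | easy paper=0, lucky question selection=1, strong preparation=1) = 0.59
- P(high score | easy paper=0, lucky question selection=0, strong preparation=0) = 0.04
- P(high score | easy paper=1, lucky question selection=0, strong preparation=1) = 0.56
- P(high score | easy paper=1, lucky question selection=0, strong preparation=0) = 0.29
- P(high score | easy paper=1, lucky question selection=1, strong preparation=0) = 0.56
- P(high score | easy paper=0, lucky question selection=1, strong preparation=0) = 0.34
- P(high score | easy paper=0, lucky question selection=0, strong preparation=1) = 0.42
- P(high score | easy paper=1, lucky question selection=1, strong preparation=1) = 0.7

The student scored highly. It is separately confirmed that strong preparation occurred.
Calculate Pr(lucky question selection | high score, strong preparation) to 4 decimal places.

Pr(lucky question selection | high score, strong preparation) ≈ 0.2219

For the numerator, keep only lucky question selection=true terms: 0.094282 + 0.007140 = 0.101422
Denominator P(high score | strong preparation): 0.42*0.94*0.83 + 0.59*0.94*0.17 + 0.56*0.06*0.83 + 0.7*0.06*0.17 = 0.456994
P(lucky question selection | high score, strong preparation) = 0.101422/0.456994 ≈ 0.2219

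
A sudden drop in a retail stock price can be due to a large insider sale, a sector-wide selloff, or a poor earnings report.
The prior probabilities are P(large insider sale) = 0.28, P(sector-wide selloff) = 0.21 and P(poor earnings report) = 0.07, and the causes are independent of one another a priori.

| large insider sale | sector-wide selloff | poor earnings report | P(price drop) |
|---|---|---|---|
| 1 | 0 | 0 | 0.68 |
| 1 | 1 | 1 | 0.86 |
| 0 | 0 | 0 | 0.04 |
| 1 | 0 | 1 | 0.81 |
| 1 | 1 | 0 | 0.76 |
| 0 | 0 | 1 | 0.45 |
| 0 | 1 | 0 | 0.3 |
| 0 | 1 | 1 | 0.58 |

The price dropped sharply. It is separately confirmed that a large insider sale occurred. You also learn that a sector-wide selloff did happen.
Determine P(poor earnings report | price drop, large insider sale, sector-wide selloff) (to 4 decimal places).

For the numerator, keep only poor earnings report=true terms: 0.86×0.07 = 0.060200
Denominator P(price drop | large insider sale, sector-wide selloff): 0.76×0.93 + 0.86×0.07 = 0.767000
P(poor earnings report | price drop, large insider sale, sector-wide selloff) = 0.060200/0.767000 ≈ 0.0785

P(poor earnings report | price drop, large insider sale, sector-wide selloff) ≈ 0.0785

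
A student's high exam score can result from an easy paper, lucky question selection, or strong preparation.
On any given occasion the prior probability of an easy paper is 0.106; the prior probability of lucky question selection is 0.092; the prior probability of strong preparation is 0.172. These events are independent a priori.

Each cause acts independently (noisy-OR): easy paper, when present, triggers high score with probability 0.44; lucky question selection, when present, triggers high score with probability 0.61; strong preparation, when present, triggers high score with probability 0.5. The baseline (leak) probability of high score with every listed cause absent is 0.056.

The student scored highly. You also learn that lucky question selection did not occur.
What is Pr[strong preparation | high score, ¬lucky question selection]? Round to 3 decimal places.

Pr[strong preparation | high score, ¬lucky question selection] ≈ 0.533

Under noisy-OR, P(high score | causes) = 1 − (1−0.056)·∏(1−qᵢ) over the active causes.
Enumerate the 4 (easy paper, strong preparation) configurations and weight by the priors:
  P(high score | ¬lucky question selection) = 0.056×0.894×0.828 + 0.528×0.894×0.172 + 0.47136×0.106×0.828 + 0.73568×0.106×0.172
        = 0.041453 + 0.081190 + 0.041370 + 0.013413 = 0.177426
The terms with strong preparation present sum to 0.094603, so
  P(strong preparation | high score, ¬lucky question selection) = 0.094603 / 0.177426 ≈ 0.533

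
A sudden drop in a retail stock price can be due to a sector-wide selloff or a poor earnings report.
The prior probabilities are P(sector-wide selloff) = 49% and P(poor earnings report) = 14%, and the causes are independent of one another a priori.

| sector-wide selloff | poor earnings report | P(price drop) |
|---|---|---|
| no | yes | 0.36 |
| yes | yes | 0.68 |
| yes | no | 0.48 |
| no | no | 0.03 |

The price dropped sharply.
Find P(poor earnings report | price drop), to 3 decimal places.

Weight on poor earnings report=true, given the evidence: 0.025704 + 0.046648 = 0.072352
Normalizer over all consistent configurations: 0.03×0.51×0.86 + 0.36×0.51×0.14 + 0.48×0.49×0.86 + 0.68×0.49×0.14 = 0.287782
Posterior = 0.072352 / 0.287782 ≈ 0.251

P(poor earnings report | price drop) ≈ 0.251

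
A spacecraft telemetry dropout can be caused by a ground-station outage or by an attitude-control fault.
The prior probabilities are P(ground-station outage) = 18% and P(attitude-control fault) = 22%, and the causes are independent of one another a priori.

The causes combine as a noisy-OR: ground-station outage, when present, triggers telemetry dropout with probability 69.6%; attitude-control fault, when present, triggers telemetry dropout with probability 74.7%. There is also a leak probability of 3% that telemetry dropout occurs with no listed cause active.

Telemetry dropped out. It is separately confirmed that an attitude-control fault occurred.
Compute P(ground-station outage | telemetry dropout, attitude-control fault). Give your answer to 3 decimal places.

P(ground-station outage | telemetry dropout, attitude-control fault) ≈ 0.212

Under noisy-OR, P(telemetry dropout | causes) = 1 − (1−0.03)·∏(1−qᵢ) over the active causes.
Enumerate both values of ground-station outage and weight by the priors:
  P(telemetry dropout | attitude-control fault) = 0.75459*0.82 + 0.925395*0.18
        = 0.618764 + 0.166571 = 0.785335
Configurations with ground-station outage contribute 0.166571, so
  P(ground-station outage | telemetry dropout, attitude-control fault) = 0.166571 / 0.785335 ≈ 0.212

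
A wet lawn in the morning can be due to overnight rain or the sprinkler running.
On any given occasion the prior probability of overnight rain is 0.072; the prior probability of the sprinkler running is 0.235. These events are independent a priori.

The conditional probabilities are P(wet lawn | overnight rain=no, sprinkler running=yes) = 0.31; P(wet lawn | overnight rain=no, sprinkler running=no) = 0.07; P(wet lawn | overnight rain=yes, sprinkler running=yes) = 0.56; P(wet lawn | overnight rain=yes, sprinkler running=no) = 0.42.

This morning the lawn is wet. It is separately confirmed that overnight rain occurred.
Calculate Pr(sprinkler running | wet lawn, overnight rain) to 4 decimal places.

Numerator (weight on configurations with sprinkler running): 0.56*0.235 = 0.131600
Normalizer over all consistent configurations: 0.42*0.765 + 0.56*0.235 = 0.452900
P(sprinkler running | wet lawn, overnight rain) = 0.131600/0.452900 ≈ 0.2906

Pr(sprinkler running | wet lawn, overnight rain) ≈ 0.2906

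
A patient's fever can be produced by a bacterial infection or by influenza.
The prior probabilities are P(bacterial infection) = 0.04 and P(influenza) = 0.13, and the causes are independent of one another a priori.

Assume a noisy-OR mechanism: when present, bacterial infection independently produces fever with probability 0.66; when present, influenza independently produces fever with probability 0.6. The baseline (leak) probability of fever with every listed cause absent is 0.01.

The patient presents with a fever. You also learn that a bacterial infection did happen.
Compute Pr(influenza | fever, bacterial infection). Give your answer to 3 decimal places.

Pr(influenza | fever, bacterial infection) ≈ 0.163

Under noisy-OR, P(fever | causes) = 1 − (1−0.01)·∏(1−qᵢ) over the active causes.
P(fever | bacterial infection) = 0.6634*0.87 + 0.86536*0.13 = 0.577158 + 0.112497 = 0.689655
The influenza-present share is 0.86536*0.13 = 0.112497.
Hence the posterior is 0.112497/0.689655 ≈ 0.163.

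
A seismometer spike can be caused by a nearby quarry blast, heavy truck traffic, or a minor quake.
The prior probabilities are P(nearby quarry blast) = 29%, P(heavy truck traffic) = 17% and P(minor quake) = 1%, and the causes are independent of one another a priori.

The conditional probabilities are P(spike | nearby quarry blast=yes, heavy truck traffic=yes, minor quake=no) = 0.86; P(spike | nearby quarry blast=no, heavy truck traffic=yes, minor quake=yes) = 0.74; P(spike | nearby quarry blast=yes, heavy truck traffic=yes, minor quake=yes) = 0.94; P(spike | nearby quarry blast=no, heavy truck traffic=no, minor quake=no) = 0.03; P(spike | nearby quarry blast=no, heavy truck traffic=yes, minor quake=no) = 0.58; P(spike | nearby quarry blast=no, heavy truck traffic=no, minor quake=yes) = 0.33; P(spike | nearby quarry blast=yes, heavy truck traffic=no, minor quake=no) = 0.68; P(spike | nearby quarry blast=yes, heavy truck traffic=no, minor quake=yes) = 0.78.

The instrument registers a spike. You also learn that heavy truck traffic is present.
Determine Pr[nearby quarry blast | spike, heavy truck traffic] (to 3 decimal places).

P(spike | heavy truck traffic) = 0.58·0.71·0.99 + 0.74·0.71·0.01 + 0.86·0.29·0.99 + 0.94·0.29·0.01 = 0.407682 + 0.005254 + 0.246906 + 0.002726 = 0.662568
Restricting to configurations with nearby quarry blast present: 0.246906 + 0.002726 = 0.249632.
So P(nearby quarry blast | spike, heavy truck traffic) = 0.249632/0.662568 ≈ 0.377.

Pr[nearby quarry blast | spike, heavy truck traffic] ≈ 0.377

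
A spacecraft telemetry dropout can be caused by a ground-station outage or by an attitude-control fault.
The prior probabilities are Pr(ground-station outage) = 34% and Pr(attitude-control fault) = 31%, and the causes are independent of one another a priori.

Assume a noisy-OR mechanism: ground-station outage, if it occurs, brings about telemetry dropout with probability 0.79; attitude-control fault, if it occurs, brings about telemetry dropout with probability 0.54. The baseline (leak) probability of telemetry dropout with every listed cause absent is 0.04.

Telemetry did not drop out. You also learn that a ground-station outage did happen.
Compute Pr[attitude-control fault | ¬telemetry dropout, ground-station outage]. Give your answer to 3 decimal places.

Under noisy-OR, P(telemetry dropout | causes) = 1 − (1−0.04)·∏(1−qᵢ) over the active causes.
Sum P(¬telemetry dropout|·) weighted by the priors over both values of attitude-control fault:
  P(¬telemetry dropout | ground-station outage) = 0.2016*0.69 + 0.092736*0.31
        = 0.139104 + 0.028748 = 0.167852
The terms with attitude-control fault present sum to 0.028748, so
  P(attitude-control fault | ¬telemetry dropout, ground-station outage) = 0.028748 / 0.167852 ≈ 0.171

Pr[attitude-control fault | ¬telemetry dropout, ground-station outage] ≈ 0.171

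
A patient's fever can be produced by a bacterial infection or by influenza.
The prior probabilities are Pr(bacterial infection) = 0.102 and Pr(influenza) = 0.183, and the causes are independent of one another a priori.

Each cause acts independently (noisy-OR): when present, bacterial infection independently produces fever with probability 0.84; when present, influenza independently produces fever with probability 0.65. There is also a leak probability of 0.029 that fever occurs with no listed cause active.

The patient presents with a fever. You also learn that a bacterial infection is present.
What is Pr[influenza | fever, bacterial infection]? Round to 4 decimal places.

Under noisy-OR, P(fever | causes) = 1 − (1−0.029)·∏(1−qᵢ) over the active causes.
P(fever | bacterial infection) = 0.84464·0.817 + 0.945624·0.183 = 0.690071 + 0.173049 = 0.863120
The influenza-present share is 0.945624·0.183 = 0.173049.
P(influenza | fever, bacterial infection) = 0.173049 / 0.863120 ≈ 0.2005

Pr[influenza | fever, bacterial infection] ≈ 0.2005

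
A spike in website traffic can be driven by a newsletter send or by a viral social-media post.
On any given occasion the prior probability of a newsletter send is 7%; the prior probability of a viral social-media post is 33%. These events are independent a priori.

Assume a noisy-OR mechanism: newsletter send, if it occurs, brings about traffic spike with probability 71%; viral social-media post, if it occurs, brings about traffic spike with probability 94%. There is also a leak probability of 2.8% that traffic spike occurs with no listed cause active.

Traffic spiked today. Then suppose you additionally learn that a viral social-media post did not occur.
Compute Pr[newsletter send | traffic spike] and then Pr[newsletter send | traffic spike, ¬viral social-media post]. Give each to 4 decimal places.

Under noisy-OR, P(traffic spike | causes) = 1 − (1−0.028)·∏(1−qᵢ) over the active causes.
Weight on newsletter send=true, given the evidence: 0.033680 + 0.022709 = 0.056389
The normalizing constant is 0.028*0.93*0.67 + 0.94168*0.93*0.33 + 0.71812*0.07*0.67 + 0.983087*0.07*0.33 = 0.362838
P(newsletter send | traffic spike) = 0.056389/0.362838 ≈ 0.1554

With the extra evidence:
P(traffic spike | ¬viral social-media post) = 0.028*0.93 + 0.71812*0.07 = 0.026040 + 0.050268 = 0.076308
Restricting to configurations with newsletter send present: 0.71812*0.07 = 0.050268.
Hence the posterior is 0.050268/0.076308 ≈ 0.6588.
With viral social-media post excluded, newsletter send must carry more of the explanatory weight for the traffic spike.

Pr[newsletter send | traffic spike] ≈ 0.1554; Pr[newsletter send | traffic spike, ¬viral social-media post] ≈ 0.6588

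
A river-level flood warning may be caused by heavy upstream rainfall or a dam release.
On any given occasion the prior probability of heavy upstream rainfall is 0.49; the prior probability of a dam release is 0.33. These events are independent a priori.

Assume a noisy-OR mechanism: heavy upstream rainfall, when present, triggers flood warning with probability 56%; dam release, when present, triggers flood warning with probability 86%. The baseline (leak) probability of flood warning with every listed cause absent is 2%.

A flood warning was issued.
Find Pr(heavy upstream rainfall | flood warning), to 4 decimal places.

Under noisy-OR, P(flood warning | causes) = 1 − (1−0.02)·∏(1−qᵢ) over the active causes.
Enumerate the 4 (heavy upstream rainfall, dam release) configurations and weight by the priors:
  P(flood warning) = 0.02·0.51·0.67 + 0.8628·0.51·0.33 + 0.5688·0.49·0.67 + 0.939632·0.49·0.33
        = 0.006834 + 0.145209 + 0.186737 + 0.151938 = 0.490718
Keeping only the heavy upstream rainfall-present terms gives 0.338675, so
  P(heavy upstream rainfall | flood warning) = 0.338675 / 0.490718 ≈ 0.6902

Pr(heavy upstream rainfall | flood warning) ≈ 0.6902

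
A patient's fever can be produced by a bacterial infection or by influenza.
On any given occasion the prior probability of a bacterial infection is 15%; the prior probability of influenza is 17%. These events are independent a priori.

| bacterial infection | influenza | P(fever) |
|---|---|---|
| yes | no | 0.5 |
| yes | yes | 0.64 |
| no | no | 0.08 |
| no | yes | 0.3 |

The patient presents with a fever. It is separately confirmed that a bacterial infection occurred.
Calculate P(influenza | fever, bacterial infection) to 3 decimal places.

P(influenza | fever, bacterial infection) ≈ 0.208

P(fever | bacterial infection) = 0.5*0.83 + 0.64*0.17 = 0.415000 + 0.108800 = 0.523800
The influenza-present share is 0.64*0.17 = 0.108800.
So P(influenza | fever, bacterial infection) = 0.108800/0.523800 ≈ 0.208.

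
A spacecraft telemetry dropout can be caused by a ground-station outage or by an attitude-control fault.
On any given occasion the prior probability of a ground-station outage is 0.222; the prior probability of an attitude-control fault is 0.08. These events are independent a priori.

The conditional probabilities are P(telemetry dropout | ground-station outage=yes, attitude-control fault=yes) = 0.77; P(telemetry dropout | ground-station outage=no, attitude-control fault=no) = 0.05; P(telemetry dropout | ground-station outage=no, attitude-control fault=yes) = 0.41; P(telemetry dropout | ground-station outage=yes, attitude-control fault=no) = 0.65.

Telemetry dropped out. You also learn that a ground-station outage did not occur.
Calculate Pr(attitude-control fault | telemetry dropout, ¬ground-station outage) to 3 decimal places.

Pr(attitude-control fault | telemetry dropout, ¬ground-station outage) ≈ 0.416

Numerator (weight on configurations with attitude-control fault): 0.41*0.08 = 0.032800
Denominator P(telemetry dropout | ¬ground-station outage): 0.05*0.92 + 0.41*0.08 = 0.078800
Posterior = 0.032800 / 0.078800 ≈ 0.416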